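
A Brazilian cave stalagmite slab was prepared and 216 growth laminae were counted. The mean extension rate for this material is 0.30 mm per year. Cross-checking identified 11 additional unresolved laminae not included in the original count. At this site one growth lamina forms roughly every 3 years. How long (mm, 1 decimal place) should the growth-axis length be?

204.3 mm

After corrections the count is 216 + 11 = 227 growth laminae.
Multiplying by 3 years per growth lamina: 227 × 3 = 681 years.
Length ≈ 0.30 × 681 = 204.3 mm.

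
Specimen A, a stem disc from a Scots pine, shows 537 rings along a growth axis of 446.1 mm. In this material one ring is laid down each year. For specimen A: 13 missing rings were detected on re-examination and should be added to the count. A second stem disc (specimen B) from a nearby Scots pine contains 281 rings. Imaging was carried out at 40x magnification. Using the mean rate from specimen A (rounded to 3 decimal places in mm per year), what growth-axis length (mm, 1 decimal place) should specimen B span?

227.9 mm

Specimen A: true ring count = 537 + 13 = 550.
A: Extension rate ≈ 446.1 / 550 = 0.811 mm/year.
B's length ≈ 0.811 × 281 = 227.9 mm.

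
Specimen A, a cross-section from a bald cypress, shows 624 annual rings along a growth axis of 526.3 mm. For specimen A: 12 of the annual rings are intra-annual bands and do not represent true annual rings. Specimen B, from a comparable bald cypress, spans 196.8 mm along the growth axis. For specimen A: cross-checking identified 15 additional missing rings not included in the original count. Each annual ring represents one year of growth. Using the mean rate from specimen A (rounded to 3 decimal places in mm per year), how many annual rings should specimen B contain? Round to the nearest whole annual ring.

235 annual rings

Specimen A: correcting the raw count gives 624 − 12 + 15 = 627 true annual rings.
A: Mean rate = 526.3 mm / 627 years ≈ 0.839 mm per year.
For B, 196.8 / 0.839 = 234.56 years ≈ 235 annual rings.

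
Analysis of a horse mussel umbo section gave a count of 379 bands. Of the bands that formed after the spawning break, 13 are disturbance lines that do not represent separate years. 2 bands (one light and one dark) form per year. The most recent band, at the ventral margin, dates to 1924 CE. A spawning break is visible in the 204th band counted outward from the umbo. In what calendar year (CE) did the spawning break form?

379 − 204 = 175 bands lie beyond the spawning break toward the ventral margin.
Excluding 13 false bands: 175 − 13 = 162.
Dividing by 2 bands per year: 162 / 2 = 81 years.
The band at the ventral margin is 1924 CE, so the spawning break dates to 1924 − 81 = 1843 CE.

1843 CE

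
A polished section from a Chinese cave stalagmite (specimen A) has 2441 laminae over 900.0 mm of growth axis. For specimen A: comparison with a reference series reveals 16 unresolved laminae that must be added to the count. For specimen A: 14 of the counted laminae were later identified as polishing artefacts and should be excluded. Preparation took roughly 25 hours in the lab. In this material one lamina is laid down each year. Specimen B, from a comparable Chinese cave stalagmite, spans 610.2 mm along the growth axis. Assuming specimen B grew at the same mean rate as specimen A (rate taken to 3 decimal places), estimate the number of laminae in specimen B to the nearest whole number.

1658 laminae

Specimen A: after corrections the count is 2441 − 14 + 16 = 2443 laminae.
A: Extension rate ≈ 900.0 / 2443 = 0.368 mm/year.
Specimen B: 610.2 mm / 0.368 mm per year = 1658.15 years ≈ 1658 laminae.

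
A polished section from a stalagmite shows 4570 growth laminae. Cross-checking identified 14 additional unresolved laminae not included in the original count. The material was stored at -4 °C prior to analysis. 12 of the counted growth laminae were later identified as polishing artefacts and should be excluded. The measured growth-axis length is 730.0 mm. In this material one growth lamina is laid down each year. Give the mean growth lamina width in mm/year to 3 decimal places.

True growth lamina count = 4570 − 12 + 14 = 4572.
730.0 mm over 4572 years gives 730.0 / 4572 ≈ 0.160 mm/year.

0.160 mm/year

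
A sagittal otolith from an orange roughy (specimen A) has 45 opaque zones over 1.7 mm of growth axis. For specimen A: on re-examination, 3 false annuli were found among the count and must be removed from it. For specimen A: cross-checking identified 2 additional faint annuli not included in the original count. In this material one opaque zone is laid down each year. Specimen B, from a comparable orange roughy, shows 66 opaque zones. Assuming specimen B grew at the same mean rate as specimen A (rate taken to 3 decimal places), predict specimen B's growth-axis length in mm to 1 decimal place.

2.6 mm

Specimen A: adjusted count: 45 − 3 + 2 = 44 opaque zones.
A: Extension rate ≈ 1.7 / 44 = 0.039 mm per year.
Length of B = 0.039 × 66 = 2.6 mm.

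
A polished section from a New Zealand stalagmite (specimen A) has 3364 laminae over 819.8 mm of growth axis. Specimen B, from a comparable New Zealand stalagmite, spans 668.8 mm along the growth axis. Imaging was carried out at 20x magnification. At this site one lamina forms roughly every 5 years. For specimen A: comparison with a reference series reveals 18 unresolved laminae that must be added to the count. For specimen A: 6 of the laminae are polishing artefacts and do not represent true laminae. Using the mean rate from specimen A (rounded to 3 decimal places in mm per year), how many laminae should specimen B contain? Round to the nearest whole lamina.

Specimen A: true lamina count = 3364 − 6 + 18 = 3376.
Specimen A: multiplying by 5 years per lamina: 3376 × 5 = 16880 years.
A: 819.8 mm over 16880 years gives 819.8 / 16880 ≈ 0.049 mm per year.
For B, 668.8 / 0.049 = 13648.98 years; at 5 years per lamina that is 13648.98 / 5 ≈ 2730 laminae.

2730 laminae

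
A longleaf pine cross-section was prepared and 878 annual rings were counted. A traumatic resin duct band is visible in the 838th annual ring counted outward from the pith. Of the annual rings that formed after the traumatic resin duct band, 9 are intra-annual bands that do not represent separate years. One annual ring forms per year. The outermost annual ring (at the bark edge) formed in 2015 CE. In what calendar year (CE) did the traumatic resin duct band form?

Between annual ring 838 and the bark edge there are 878 − 838 = 40 annual rings.
40 − 9 false = 31 true annual rings after the traumatic resin duct band.
Counting back 31 years from 2015 CE places the traumatic resin duct band in 2015 − 31 = 1984 CE.

1984 CE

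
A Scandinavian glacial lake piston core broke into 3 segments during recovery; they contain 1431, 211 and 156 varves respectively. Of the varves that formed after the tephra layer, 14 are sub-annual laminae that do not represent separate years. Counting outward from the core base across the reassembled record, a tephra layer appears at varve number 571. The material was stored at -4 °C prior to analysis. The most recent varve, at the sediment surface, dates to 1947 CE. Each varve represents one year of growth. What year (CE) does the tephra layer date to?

Total varves = 1431 + 211 + 156 = 1798.
1798 − 571 = 1227 varves lie beyond the tephra layer toward the sediment surface.
Excluding 14 false varves: 1227 − 14 = 1213.
Counting back 1213 years from 1947 CE places the tephra layer in 1947 − 1213 = 734 CE.

734 CE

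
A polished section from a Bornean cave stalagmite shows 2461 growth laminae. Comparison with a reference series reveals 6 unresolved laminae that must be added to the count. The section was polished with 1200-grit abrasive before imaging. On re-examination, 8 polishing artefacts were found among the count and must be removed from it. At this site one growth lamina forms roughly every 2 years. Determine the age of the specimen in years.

True growth lamina count = 2461 − 8 + 6 = 2459.
Multiplying by 2 years per growth lamina: 2459 × 2 = 4918 years.

4918 yr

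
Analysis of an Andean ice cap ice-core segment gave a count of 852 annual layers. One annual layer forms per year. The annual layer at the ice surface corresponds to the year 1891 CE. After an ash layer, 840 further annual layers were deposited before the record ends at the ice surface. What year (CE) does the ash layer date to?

1051 CE

840 annual layers formed after the ash layer.
The annual layer at the ice surface is 1891 CE, so the ash layer dates to 1891 − 840 = 1051 CE.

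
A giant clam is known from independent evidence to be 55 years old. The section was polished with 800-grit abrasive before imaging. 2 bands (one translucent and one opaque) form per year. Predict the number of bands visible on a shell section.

110 bands

Expected bands: 55 × 2 = 110.
So 110 bands should be present.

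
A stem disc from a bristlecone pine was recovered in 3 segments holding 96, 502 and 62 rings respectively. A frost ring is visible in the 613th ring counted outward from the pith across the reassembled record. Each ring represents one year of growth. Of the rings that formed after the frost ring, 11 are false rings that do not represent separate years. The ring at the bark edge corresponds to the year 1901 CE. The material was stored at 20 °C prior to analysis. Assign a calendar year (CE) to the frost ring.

Total rings = 96 + 502 + 62 = 660.
660 − 613 = 47 rings lie beyond the frost ring toward the bark edge.
47 − 11 false = 36 true rings after the frost ring.
The ring at the bark edge is 1901 CE, so the frost ring dates to 1901 − 36 = 1865 CE.

1865 CE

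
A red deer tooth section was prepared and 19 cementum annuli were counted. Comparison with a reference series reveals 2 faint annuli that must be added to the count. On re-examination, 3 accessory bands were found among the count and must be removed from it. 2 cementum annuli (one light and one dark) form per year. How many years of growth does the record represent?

True cementum annulus count = 19 − 3 + 2 = 18.
With 2 cementum annuli per year, 18 / 2 = 9 years.

9 yr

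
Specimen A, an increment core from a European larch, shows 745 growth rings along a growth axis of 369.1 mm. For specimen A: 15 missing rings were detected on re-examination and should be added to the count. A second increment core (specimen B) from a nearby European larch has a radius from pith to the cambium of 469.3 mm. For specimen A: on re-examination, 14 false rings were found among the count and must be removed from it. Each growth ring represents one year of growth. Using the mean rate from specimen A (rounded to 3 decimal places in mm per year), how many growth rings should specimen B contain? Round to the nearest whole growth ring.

948 growth rings

Specimen A: true growth ring count = 745 − 14 + 15 = 746.
A: Extension rate ≈ 369.1 / 746 = 0.495 mm/yr.
B spans 469.3 / 0.495 = 948.08 years ≈ 948 growth rings.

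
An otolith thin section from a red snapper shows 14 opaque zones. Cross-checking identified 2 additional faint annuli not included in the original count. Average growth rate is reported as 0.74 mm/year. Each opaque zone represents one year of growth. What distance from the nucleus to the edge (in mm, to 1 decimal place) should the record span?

11.8 mm

Correcting the raw count gives 14 + 2 = 16 true opaque zones.
16 years at 0.74 mm/year gives 0.74 × 16 = 11.8 mm.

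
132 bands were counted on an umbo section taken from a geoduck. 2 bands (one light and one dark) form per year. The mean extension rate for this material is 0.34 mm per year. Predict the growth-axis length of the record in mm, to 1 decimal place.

22.4 mm

With 2 bands per year, 132 / 2 = 66 years.
Length ≈ 0.34 × 66 = 22.4 mm.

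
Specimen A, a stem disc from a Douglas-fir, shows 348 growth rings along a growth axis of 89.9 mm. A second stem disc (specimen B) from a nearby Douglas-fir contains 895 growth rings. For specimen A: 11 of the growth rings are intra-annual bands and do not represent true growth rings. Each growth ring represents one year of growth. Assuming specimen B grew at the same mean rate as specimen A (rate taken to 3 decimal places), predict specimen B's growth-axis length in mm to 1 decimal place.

239.0 mm

Specimen A: after corrections the count is 348 − 11 = 337 growth rings.
A: Mean rate = 89.9 mm / 337 years ≈ 0.267 mm per year.
For B, 0.267 mm/year × 895 years = 239.0 mm.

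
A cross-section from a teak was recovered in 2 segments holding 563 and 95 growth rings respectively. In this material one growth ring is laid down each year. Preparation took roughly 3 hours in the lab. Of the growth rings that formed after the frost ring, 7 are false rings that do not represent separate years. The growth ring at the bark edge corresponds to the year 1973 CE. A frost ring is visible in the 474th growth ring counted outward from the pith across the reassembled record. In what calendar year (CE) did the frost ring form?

1796 CE

Total growth rings = 563 + 95 = 658.
The frost ring sits at growth ring 474 from the pith, so 658 − 474 = 184 growth rings formed after it.
Removing the 7 false growth rings leaves 184 − 7 = 177 true growth rings beyond the frost ring.
The growth ring at the bark edge is 1973 CE, so the frost ring dates to 1973 − 177 = 1796 CE.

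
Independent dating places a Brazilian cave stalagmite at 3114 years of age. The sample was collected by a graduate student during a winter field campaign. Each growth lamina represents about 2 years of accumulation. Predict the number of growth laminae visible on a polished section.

Expected growth laminae: 3114 / 2 = 1557.
So 1557 growth laminae should be present.

1557 growth laminae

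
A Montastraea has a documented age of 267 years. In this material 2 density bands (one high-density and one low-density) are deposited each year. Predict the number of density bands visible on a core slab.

534 density bands

With 2 density bands per year, 267 years would produce 267 × 2 = 534 density bands.
So 534 density bands should be present.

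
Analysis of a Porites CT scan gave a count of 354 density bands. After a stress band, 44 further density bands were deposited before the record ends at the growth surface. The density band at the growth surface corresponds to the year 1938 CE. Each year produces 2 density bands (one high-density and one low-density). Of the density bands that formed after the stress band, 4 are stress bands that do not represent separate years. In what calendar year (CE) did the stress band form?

1918 CE

44 density bands post-date the stress band.
Excluding 4 false density bands: 44 − 4 = 40.
40 density bands at 2 per year is 40 / 2 = 20 years.
Counting back 20 years from 1938 CE places the stress band in 1938 − 20 = 1918 CE.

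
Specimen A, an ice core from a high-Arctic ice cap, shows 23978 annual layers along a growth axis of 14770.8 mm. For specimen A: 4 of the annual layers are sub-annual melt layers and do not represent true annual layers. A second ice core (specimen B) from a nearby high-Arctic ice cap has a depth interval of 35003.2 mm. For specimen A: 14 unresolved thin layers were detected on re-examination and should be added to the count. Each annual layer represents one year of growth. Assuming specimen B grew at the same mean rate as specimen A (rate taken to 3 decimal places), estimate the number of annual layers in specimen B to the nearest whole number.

56823 annual layers

Specimen A: after corrections the count is 23978 − 4 + 14 = 23988 annual layers.
A: 14770.8 mm over 23988 years gives 14770.8 / 23988 ≈ 0.616 mm per year.
B spans 35003.2 / 0.616 = 56823.38 years ≈ 56823 annual layers.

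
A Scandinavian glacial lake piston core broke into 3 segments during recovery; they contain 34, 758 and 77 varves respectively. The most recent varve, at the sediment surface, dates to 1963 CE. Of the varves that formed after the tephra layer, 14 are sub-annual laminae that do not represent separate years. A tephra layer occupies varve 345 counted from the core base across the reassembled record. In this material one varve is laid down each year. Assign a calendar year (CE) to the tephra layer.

Total varves = 34 + 758 + 77 = 869.
Between varve 345 and the sediment surface there are 869 − 345 = 524 varves.
524 − 14 false = 510 true varves after the tephra layer.
Counting back 510 years from 1963 CE places the tephra layer in 1963 − 510 = 1453 CE.

1453 CE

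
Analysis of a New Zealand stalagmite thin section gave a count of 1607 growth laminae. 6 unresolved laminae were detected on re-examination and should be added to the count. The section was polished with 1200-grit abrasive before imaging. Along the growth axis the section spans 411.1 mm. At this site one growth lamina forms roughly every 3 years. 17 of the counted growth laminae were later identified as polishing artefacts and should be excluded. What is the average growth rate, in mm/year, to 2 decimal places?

0.09 mm/year

Correcting the raw count gives 1607 − 17 + 6 = 1596 true growth laminae.
Multiplying by 3 years per growth lamina: 1596 × 3 = 4788 years.
411.1 mm over 4788 years gives 411.1 / 4788 ≈ 0.09 mm/year.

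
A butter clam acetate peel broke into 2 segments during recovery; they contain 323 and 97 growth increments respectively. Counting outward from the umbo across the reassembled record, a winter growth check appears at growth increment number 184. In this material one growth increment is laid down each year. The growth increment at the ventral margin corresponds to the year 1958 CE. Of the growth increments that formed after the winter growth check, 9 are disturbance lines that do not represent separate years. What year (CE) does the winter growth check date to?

Total growth increments = 323 + 97 = 420.
The winter growth check sits at growth increment 184 from the umbo, so 420 − 184 = 236 growth increments formed after it.
Removing the 9 false growth increments leaves 236 − 9 = 227 true growth increments beyond the winter growth check.
Counting back 227 years from 1958 CE places the winter growth check in 1958 − 227 = 1731 CE.

1731 CE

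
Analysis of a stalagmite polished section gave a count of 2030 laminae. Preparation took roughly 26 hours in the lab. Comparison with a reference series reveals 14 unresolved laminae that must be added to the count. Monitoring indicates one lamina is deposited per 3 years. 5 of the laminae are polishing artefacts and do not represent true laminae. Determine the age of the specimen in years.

6117 years

True lamina count = 2030 − 5 + 14 = 2039.
Multiplying by 3 years per lamina: 2039 × 3 = 6117 years.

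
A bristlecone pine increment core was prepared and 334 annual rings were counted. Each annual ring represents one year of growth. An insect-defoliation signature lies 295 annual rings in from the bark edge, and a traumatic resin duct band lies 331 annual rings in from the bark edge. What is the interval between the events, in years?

36 years

Separation: 331 − 295 = 36 annual rings.
One annual ring per year makes the interval 36 years.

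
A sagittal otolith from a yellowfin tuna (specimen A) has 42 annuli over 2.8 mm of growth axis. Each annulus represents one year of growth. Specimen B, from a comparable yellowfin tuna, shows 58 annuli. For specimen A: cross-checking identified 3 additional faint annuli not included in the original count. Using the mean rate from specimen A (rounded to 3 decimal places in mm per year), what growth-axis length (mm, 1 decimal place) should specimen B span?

Specimen A: after corrections the count is 42 + 3 = 45 annuli.
A: Extension rate ≈ 2.8 / 45 = 0.062 mm per year.
For B, 0.062 mm/year × 58 years = 3.6 mm.

3.6 mm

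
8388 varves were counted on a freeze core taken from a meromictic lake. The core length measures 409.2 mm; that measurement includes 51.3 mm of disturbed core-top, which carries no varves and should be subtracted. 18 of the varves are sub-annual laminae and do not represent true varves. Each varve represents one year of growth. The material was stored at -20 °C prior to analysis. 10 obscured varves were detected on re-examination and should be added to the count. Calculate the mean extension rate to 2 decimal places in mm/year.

Correcting the raw count gives 8388 − 18 + 10 = 8380 true varves.
Net length = 409.2 − 51.3 = 357.9 mm.
Extension rate ≈ 357.9 / 8380 = 0.04 mm/year.

0.04 mm/year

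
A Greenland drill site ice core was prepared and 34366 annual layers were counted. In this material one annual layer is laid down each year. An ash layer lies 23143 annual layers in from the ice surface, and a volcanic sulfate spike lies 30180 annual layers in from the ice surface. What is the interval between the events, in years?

7037 years

Separation: 30180 − 23143 = 7037 annual layers.
At one annual layer per year, 7037 years elapsed between them.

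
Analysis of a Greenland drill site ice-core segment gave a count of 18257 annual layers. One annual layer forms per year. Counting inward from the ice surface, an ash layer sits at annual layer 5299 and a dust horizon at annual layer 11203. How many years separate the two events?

Separation: 11203 − 5299 = 5904 annual layers.
One annual layer per year makes the interval 5904 years.

5904 years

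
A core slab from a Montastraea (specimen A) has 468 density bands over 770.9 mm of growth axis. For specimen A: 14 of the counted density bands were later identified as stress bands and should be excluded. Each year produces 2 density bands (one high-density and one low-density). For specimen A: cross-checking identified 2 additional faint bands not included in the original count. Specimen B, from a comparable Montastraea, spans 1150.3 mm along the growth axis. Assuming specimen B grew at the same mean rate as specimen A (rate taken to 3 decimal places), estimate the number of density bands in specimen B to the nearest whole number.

Specimen A: adjusted count: 468 − 14 + 2 = 456 density bands.
Specimen A: dividing by 2 density bands per year: 456 / 2 = 228 years.
A: 770.9 mm over 228 years gives 770.9 / 228 ≈ 3.381 mm per year.
B spans 1150.3 / 3.381 = 340.22 years; at 2 density bands per year that is 340.22 × 2 ≈ 680 density bands.

680 density bands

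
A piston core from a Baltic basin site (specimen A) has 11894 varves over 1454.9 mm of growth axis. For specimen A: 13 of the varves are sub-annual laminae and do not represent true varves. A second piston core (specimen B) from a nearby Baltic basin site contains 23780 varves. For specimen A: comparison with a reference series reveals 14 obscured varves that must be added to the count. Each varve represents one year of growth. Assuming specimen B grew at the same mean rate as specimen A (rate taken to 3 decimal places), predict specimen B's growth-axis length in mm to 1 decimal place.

2901.2 mm

Specimen A: correcting the raw count gives 11894 − 13 + 14 = 11895 true varves.
A: Mean rate = 1454.9 mm / 11895 years ≈ 0.122 mm/year.
Length of B = 0.122 × 23780 = 2901.2 mm.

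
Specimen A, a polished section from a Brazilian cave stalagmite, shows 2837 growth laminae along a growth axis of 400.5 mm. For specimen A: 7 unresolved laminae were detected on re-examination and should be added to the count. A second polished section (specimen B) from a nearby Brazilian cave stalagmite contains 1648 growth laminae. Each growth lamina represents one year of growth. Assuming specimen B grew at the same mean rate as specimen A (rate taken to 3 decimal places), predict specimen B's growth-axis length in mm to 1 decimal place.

Specimen A: correcting the raw count gives 2837 + 7 = 2844 true growth laminae.
A: Mean rate = 400.5 mm / 2844 years ≈ 0.141 mm/yr.
For B, 0.141 mm/year × 1648 years = 232.4 mm.

232.4 mm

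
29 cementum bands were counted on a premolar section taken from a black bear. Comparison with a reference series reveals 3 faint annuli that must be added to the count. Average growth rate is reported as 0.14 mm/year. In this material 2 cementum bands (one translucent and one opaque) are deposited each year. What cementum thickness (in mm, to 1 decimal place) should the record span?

2.2 mm

Correcting the raw count gives 29 + 3 = 32 true cementum bands.
With 2 cementum bands per year, 32 / 2 = 16 years.
Length ≈ 0.14 × 16 = 2.2 mm.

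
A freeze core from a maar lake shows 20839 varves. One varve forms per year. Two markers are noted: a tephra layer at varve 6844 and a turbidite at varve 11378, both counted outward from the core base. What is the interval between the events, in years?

11378 − 6844 = 4534 varves lie between the two events.
That is 4534 years at one varve per year.

4534 years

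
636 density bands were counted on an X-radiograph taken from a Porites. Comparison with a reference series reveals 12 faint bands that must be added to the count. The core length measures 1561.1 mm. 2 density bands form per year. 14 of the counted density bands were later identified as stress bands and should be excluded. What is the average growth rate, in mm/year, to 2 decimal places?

4.92 mm/year

True density band count = 636 − 14 + 12 = 634.
With 2 density bands per year, 634 / 2 = 317 years.
Mean rate = 1561.1 mm / 317 years ≈ 4.92 mm/year.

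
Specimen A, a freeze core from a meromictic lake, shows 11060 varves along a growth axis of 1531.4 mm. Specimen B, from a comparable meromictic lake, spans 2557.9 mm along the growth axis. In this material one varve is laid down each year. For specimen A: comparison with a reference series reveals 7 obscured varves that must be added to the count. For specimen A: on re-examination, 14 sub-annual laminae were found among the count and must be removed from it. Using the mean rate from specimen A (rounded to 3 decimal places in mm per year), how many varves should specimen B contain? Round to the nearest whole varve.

Specimen A: adjusted count: 11060 − 14 + 7 = 11053 varves.
A: Extension rate ≈ 1531.4 / 11053 = 0.139 mm/yr.
B spans 2557.9 / 0.139 = 18402.16 years ≈ 18402 varves.

18402 varves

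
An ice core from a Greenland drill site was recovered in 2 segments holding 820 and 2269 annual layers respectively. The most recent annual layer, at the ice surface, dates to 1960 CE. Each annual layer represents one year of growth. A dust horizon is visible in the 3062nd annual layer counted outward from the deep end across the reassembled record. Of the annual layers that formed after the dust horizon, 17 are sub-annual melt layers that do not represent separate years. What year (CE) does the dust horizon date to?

Total annual layers = 820 + 2269 = 3089.
The dust horizon sits at annual layer 3062 from the deep end, so 3089 − 3062 = 27 annual layers formed after it.
27 − 17 false = 10 true annual layers after the dust horizon.
The annual layer at the ice surface is 1960 CE, so the dust horizon dates to 1960 − 10 = 1950 CE.

1950 CE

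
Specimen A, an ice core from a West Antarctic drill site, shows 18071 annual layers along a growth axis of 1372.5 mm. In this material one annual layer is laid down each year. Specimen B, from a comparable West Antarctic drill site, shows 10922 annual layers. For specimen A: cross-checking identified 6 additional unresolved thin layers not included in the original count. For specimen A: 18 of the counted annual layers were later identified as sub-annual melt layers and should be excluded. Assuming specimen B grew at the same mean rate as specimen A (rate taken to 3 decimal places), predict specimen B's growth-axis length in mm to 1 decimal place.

Specimen A: after corrections the count is 18071 − 18 + 6 = 18059 annual layers.
A: Mean rate = 1372.5 mm / 18059 years ≈ 0.076 mm/yr.
Length of B = 0.076 × 10922 = 830.1 mm.

830.1 mm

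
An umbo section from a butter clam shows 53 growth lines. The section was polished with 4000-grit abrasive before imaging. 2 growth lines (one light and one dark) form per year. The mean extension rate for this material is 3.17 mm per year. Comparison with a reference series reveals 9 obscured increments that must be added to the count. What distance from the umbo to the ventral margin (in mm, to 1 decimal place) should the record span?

98.3 mm

After corrections the count is 53 + 9 = 62 growth lines.
62 growth lines at 2 per year is 62 / 2 = 31 years.
Predicted length = 3.17 mm/year × 31 years = 98.3 mm.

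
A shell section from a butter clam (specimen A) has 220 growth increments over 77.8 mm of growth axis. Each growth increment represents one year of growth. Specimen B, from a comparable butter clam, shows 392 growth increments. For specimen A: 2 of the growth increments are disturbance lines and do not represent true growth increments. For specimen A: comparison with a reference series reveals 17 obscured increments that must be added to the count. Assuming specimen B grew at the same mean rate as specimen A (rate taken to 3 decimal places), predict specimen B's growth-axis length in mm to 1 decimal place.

129.8 mm

Specimen A: adjusted count: 220 − 2 + 17 = 235 growth increments.
A: Mean rate = 77.8 mm / 235 years ≈ 0.331 mm/yr.
Length of B = 0.331 × 392 = 129.8 mm.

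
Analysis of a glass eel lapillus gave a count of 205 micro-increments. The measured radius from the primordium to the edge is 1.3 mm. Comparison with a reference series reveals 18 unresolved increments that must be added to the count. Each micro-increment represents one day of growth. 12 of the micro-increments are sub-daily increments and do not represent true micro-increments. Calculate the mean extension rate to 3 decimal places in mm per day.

0.006 mm per day

Correcting the raw count gives 205 − 12 + 18 = 211 true micro-increments.
Mean rate = 1.3 mm / 211 days ≈ 0.006 mm per day.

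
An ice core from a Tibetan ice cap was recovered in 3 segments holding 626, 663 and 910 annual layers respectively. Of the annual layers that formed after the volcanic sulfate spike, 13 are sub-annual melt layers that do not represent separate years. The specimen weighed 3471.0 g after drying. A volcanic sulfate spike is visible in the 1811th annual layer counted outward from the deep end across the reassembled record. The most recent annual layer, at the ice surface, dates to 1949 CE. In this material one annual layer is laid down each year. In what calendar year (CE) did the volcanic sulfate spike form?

Total annual layers = 626 + 663 + 910 = 2199.
The volcanic sulfate spike sits at annual layer 1811 from the deep end, so 2199 − 1811 = 388 annual layers formed after it.
Excluding 13 false annual layers: 388 − 13 = 375.
The annual layer at the ice surface is 1949 CE, so the volcanic sulfate spike dates to 1949 − 375 = 1574 CE.

1574 CE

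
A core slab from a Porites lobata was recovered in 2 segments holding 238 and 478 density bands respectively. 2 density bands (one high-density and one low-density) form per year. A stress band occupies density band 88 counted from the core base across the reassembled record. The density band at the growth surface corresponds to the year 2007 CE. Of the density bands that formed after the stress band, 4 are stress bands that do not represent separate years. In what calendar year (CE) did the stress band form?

1695 CE

Total density bands = 238 + 478 = 716.
Between density band 88 and the growth surface there are 716 − 88 = 628 density bands.
Removing the 4 false density bands leaves 628 − 4 = 624 true density bands beyond the stress band.
624 density bands at 2 per year is 624 / 2 = 312 years.
2007 − 312 = 1695 CE.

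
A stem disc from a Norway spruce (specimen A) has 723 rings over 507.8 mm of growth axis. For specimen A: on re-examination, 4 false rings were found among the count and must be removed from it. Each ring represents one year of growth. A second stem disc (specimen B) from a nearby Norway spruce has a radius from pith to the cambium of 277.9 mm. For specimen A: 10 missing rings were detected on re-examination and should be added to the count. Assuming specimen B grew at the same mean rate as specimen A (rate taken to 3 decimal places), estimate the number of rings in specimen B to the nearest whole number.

Specimen A: true ring count = 723 − 4 + 10 = 729.
A: 507.8 mm over 729 years gives 507.8 / 729 ≈ 0.697 mm/year.
Specimen B: 277.9 mm / 0.697 mm per year = 398.71 years ≈ 399 rings.

399 rings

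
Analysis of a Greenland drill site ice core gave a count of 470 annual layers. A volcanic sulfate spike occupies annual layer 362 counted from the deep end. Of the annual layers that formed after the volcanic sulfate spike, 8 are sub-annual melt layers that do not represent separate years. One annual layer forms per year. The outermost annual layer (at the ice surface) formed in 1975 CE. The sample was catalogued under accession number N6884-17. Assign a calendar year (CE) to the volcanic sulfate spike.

1875 CE

Between annual layer 362 and the ice surface there are 470 − 362 = 108 annual layers.
Excluding 8 false annual layers: 108 − 8 = 100.
Counting back 100 years from 1975 CE places the volcanic sulfate spike in 1975 − 100 = 1875 CE.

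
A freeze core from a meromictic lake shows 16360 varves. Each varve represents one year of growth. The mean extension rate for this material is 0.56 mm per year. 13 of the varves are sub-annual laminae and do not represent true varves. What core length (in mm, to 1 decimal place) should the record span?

True varve count = 16360 − 13 = 16347.
Length ≈ 0.56 × 16347 = 9154.3 mm.

9154.3 mm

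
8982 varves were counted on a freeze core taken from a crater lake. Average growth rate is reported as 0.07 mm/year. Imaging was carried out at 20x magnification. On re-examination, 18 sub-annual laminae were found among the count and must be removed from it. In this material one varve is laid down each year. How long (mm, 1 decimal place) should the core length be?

627.5 mm

True varve count = 8982 − 18 = 8964.
Predicted length = 0.07 mm/year × 8964 years = 627.5 mm.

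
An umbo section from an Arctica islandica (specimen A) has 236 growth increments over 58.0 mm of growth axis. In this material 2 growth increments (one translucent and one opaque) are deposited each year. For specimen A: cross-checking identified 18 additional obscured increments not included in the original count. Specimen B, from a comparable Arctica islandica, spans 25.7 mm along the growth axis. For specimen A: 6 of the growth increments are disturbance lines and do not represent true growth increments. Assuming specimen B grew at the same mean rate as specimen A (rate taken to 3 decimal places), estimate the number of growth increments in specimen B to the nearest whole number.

Specimen A: adjusted count: 236 − 6 + 18 = 248 growth increments.
Specimen A: dividing by 2 growth increments per year: 248 / 2 = 124 years.
A: Extension rate ≈ 58.0 / 124 = 0.468 mm per year.
B spans 25.7 / 0.468 = 54.91 years; at 2 growth increments per year that is 54.91 × 2 ≈ 110 growth increments.

110 growth increments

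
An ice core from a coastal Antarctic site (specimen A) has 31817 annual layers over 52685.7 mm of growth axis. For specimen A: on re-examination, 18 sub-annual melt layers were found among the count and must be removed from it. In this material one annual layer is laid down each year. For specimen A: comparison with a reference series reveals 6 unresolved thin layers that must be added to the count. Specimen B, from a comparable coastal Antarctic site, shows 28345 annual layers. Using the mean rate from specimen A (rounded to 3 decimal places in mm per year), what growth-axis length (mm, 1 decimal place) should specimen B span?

46967.7 mm

Specimen A: adjusted count: 31817 − 18 + 6 = 31805 annual layers.
A: Extension rate ≈ 52685.7 / 31805 = 1.657 mm/year.
For B, 1.657 mm/year × 28345 years = 46967.7 mm.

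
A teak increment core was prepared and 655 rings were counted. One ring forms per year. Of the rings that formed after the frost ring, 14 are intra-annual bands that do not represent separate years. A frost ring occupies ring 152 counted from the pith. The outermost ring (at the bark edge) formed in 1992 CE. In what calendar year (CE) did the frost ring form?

1503 CE

655 − 152 = 503 rings lie beyond the frost ring toward the bark edge.
Excluding 14 false rings: 503 − 14 = 489.
The ring at the bark edge is 1992 CE, so the frost ring dates to 1992 − 489 = 1503 CE.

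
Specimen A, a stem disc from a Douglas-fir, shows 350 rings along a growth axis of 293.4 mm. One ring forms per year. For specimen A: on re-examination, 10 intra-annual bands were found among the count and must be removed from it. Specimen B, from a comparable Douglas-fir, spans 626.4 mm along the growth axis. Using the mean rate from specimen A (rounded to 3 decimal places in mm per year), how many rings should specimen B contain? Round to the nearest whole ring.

726 rings

Specimen A: after corrections the count is 350 − 10 = 340 rings.
A: Mean rate = 293.4 mm / 340 years ≈ 0.863 mm/yr.
For B, 626.4 / 0.863 = 725.84 years ≈ 726 rings.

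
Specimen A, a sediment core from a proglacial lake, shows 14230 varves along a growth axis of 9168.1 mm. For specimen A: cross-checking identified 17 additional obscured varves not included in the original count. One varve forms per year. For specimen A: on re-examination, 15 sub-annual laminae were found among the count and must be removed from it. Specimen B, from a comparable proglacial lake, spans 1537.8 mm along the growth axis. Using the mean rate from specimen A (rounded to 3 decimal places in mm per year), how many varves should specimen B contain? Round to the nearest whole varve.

2388 varves

Specimen A: true varve count = 14230 − 15 + 17 = 14232.
A: 9168.1 mm over 14232 years gives 9168.1 / 14232 ≈ 0.644 mm/year.
Specimen B: 1537.8 mm / 0.644 mm per year = 2387.89 years ≈ 2388 varves.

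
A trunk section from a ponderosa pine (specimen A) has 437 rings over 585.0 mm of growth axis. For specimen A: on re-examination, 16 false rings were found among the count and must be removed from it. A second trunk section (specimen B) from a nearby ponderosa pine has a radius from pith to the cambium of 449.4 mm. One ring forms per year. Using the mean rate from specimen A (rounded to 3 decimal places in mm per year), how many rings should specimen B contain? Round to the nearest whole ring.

323 rings

Specimen A: after corrections the count is 437 − 16 = 421 rings.
A: 585.0 mm over 421 years gives 585.0 / 421 ≈ 1.390 mm/yr.
Specimen B: 449.4 mm / 1.390 mm per year = 323.31 years ≈ 323 rings.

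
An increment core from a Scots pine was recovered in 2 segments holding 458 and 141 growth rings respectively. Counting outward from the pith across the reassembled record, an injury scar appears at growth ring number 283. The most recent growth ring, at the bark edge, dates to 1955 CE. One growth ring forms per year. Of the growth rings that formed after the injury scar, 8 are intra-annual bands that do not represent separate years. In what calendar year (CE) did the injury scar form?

Total growth rings = 458 + 141 = 599.
The injury scar sits at growth ring 283 from the pith, so 599 − 283 = 316 growth rings formed after it.
316 − 8 false = 308 true growth rings after the injury scar.
The growth ring at the bark edge is 1955 CE, so the injury scar dates to 1955 − 308 = 1647 CE.

1647 CE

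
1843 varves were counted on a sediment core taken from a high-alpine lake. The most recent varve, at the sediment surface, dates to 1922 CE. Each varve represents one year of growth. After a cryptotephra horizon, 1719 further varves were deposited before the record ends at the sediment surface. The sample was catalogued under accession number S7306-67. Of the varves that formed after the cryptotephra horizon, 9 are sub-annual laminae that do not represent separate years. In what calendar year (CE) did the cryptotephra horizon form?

There are 1719 varves younger than the cryptotephra horizon.
1719 − 9 false = 1710 true varves after the cryptotephra horizon.
The varve at the sediment surface is 1922 CE, so the cryptotephra horizon dates to 1922 − 1710 = 212 CE.

212 CE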